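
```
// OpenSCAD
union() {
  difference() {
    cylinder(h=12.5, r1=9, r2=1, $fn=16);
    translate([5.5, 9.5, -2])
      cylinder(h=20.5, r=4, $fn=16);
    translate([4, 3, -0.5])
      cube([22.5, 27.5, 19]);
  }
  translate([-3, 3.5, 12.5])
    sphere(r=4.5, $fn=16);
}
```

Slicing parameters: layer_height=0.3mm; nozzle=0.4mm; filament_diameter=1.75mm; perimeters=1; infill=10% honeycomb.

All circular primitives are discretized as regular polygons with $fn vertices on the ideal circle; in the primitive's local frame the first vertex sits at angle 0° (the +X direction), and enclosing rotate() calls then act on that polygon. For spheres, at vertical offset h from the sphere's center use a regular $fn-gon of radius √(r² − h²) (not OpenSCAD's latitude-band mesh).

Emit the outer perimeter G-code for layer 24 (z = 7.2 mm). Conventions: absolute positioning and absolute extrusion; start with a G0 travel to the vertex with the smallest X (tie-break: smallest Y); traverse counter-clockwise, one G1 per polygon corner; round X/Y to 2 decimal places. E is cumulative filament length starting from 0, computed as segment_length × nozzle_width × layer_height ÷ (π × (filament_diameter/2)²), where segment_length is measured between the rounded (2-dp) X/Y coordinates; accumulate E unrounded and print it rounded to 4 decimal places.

G0 X-4.39 Y0.00 Z7.20
G1 X-4.06 Y-1.68 E0.0854
G1 X-3.11 Y-3.11 E0.1711
G1 X-1.68 Y-4.06 E0.2567
G1 X0.00 Y-4.39 E0.3421
G1 X1.68 Y-4.06 E0.4276
G1 X3.11 Y-3.11 E0.5132
G1 X4.06 Y-1.68 E0.5989
G1 X4.39 Y0.00 E0.6843
G1 X4.06 Y1.68 E0.7697
G1 X3.11 Y3.11 E0.8553
G1 X1.68 Y4.06 E0.9410
G1 X0.00 Y4.39 E1.0264
G1 X-1.68 Y4.06 E1.1118
G1 X-3.11 Y3.11 E1.1975
G1 X-4.06 Y1.68 E1.2831
G1 X-4.39 Y0.00 E1.3685

At z = 7.2 mm: the cone (r1=9→r2=1) has section circumradius 4.392 here — a regular 16-gon; the r=4 cylinder at (5.5, 9.5) gives a regular 16-gon of circumradius 4 (constant along its height); the cube at (4, 3) (footprint 22.5×27.5) is included at this height; After the difference (first − rest): starting from the cone, the r=4 cylinder at (5.5, 9.5) misses the remaining region (no effect); the 22.5×27.5 cube at (4, 3) misses the remaining region (no effect) — 1 connected region; the sphere at (-3, 3.5) does not reach this height (|z−center|=5.300 > r=4.5); Merging all regions: only that combined region is present, so the union is just that shape — 1 connected region. The outline is a single polygon with 16 vertices. Extrusion per mm of travel: 0.4 × 0.3 / (π × 0.875²) = 0.049890. Accumulating E over each segment gives final E = 1.3685.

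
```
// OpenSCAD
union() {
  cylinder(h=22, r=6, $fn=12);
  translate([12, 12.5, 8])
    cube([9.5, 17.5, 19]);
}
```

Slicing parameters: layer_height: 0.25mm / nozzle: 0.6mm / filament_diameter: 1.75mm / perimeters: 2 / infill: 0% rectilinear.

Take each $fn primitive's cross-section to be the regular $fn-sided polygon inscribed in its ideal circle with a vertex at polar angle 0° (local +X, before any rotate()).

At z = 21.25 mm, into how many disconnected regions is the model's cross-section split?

2

At z = 21.25 mm: the cylinder: section is a regular 12-gon, circumradius r=6; the 9.5×17.5 cube at (12, 12.5) contributes its full rectangle; Taking the union: the 2 present regions are separate (no shared area or edge), so areas and boundary lengths simply add and each stays a separate island — 2 connected regions. The result has 2 disconnected regions.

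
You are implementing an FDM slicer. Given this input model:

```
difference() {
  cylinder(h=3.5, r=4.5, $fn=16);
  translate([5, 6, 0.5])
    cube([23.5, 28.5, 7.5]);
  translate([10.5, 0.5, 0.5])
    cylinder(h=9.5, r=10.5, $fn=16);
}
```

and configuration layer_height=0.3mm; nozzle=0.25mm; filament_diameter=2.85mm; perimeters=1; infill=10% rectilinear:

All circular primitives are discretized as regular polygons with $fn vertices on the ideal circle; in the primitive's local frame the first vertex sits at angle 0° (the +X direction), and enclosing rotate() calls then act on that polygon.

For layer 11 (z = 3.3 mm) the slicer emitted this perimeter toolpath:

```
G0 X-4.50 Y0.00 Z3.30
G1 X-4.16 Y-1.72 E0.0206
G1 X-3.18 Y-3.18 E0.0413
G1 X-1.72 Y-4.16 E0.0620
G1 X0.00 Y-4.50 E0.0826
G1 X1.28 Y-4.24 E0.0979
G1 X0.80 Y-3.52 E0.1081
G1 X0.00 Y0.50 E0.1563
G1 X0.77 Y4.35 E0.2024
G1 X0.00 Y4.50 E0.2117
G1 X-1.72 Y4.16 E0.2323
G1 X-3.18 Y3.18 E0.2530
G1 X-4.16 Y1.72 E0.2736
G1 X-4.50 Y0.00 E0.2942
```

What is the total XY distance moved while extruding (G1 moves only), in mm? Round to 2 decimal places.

Sum the Euclidean lengths of each G1 segment: total = 25.03 mm.

25.03 mm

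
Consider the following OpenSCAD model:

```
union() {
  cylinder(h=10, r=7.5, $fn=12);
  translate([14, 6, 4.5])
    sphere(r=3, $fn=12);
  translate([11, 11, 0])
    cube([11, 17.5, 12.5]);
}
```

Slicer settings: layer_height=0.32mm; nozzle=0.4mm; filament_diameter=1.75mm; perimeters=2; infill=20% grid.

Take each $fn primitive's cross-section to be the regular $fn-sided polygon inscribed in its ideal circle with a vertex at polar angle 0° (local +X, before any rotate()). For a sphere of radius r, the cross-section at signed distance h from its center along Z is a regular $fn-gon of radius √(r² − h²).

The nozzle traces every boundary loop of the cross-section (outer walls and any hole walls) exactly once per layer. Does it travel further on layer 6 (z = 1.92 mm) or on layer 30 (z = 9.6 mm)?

Layer 6 (z = 1.92): the r=7.5 cylinder contributes a regular 12-gon of circumradius 7.5 (perimeter = 2·12·7.500·sin(180°/12) = 46.59 mm); the r=3 sphere at (14, 6) slices to a regular 12-gon of circumradius 1.531 (√(r²−h²) with h=2.58 from center) (perimeter = 2·12·1.531·sin(180°/12) = 9.51 mm); the 11×17.5 cube at (11, 11) contributes its full rectangle (perimeter 57.00 mm); Merging all regions: the 3 present regions are separate (no shared area or edge), so areas and boundary lengths simply add and each stays a separate island — boundary = 113.10 mm. So its perimeter = 113.10 mm. Layer 30 (z = 9.6): the r=7.5 cylinder contributes a regular 12-gon of circumradius 7.5 (perimeter = 2·12·7.500·sin(180°/12) = 46.59 mm); the sphere at (14, 6) is absent (|z−center|=5.100 > r=3); the cube at (11, 11) is present — its section is the full 11×17.5 rectangle (perimeter 57.00 mm); Combining (union): the 2 present regions are separate (no shared area or edge), so areas and boundary lengths simply add and each stays a separate island — boundary = 103.59 mm. So its perimeter = 103.59 mm. Layer 6 is larger (113.10 vs 103.59 mm).

layer 6 (z = 1.92 mm)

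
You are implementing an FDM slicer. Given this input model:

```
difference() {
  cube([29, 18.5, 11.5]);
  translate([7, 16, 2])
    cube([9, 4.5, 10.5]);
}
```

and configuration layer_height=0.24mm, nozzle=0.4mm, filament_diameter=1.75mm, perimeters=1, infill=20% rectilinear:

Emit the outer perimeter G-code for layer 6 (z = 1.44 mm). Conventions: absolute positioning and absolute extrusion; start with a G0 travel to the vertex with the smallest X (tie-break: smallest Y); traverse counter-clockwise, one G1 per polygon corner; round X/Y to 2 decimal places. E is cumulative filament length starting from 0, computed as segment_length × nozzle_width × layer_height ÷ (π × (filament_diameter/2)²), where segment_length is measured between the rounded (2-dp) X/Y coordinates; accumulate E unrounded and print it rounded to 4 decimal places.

G0 X0.00 Y0.00 Z1.44
G1 X29.00 Y0.00 E1.1575
G1 X29.00 Y18.50 E1.8958
G1 X0.00 Y18.50 E3.0533
G1 X0.00 Y0.00 E3.7917

At z = 1.44 mm: the 29×18.5 cube contributes its full rectangle; the cube at (7, 16) is not intersected at this z (z outside [2, 12.5]); Taking the first minus the rest: none of the subtracted shapes is present at this height, so the 29×18.5 cube is unchanged — 1 connected region. The outline is a single polygon with 4 vertices. Extrusion per mm of travel: 0.4 × 0.24 / (π × 0.875²) = 0.039912. Accumulating E over each segment gives final E = 3.7917.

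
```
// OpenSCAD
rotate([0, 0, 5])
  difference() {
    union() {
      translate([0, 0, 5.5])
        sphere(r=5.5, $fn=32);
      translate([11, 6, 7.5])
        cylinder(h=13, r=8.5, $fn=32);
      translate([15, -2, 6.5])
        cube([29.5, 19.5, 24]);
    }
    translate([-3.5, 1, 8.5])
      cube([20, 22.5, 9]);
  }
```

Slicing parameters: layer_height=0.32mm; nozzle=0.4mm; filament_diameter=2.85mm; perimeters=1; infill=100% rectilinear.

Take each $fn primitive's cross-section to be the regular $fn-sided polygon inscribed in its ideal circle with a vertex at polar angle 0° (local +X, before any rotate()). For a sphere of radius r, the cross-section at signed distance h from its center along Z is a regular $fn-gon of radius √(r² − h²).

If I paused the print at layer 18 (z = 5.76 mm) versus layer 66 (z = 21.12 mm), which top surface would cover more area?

layer 66 (z = 21.12 mm)

Layer 18 (z = 5.76): the r=5.5 sphere contributes a regular 32-gon of circumradius √(5.5²−0.26²) = 5.494 (area = (32/2)·5.494²·sin(360°/32) = 94.21 mm²); the cylinder at (11, 6) does not reach this height (z outside [7.5, 20.5]); the cube at (15, -2) is not intersected at this z (z outside [6.5, 30.5]); Taking the union: only the r=5.5 sphere is present, so the union is just that shape — area = 94.21 mm²; the cube at (-3.5, 1) is not intersected at this z (z outside [8.5, 17.5]); Taking the first minus the rest: none of the subtracted shapes is present at this height, so that combined region is unchanged — area = 94.21 mm²; (rotated 5° about Z; rotation is an isometry so areas/perimeters/island counts are preserved). So its area = 94.21 mm². Layer 66 (z = 21.12): the sphere does not reach this height (|z−center|=15.620 > r=5.5); the cylinder at (11, 6) is absent (z outside [7.5, 20.5]); the cube at (15, -2) (footprint 29.5×19.5) is included at this height (area 575.25 mm²); Merging all regions: only the 29.5×19.5 cube at (15, -2) is present, so the union is just that shape — area = 575.25 mm²; the cube at (-3.5, 1) is absent (z outside [8.5, 17.5]); Subtracting the remaining from the first: none of the subtracted shapes is present at this height, so that combined region is unchanged — area = 575.25 mm²; (whole slice rotated 5° about Z — lengths, areas and connectivity unchanged). So its area = 575.25 mm². Layer 66 is larger (575.25 vs 94.21 mm²).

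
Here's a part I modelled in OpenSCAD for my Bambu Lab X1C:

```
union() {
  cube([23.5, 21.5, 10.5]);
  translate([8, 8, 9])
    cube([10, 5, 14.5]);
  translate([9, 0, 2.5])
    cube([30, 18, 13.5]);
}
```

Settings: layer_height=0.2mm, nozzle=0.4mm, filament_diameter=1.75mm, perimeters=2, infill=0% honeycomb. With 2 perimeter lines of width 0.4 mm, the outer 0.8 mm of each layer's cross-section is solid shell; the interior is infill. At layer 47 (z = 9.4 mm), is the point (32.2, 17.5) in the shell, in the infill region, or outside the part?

shell

At z = 9.4 mm: the cube (footprint 23.5×21.5) is included at this height; the cube at (8, 8) is present — its section is the full 10×5 rectangle; the cube at (9, 0) (footprint 30×18) is included at this height; Merging all regions: the regions partially overlap (shared area 311.00 mm²), so overlapping operands fuse into one piece — 1 connected region. Overall, the cross-section is a single solid region. The nearest boundary edge runs (23.50, 18.00)→(39.00, 18.00); distance from the point to it = 0.50 mm. The point is inside the cross-section, 0.50 mm from the nearest boundary — within the 0.8 mm shell band (2 × 0.4).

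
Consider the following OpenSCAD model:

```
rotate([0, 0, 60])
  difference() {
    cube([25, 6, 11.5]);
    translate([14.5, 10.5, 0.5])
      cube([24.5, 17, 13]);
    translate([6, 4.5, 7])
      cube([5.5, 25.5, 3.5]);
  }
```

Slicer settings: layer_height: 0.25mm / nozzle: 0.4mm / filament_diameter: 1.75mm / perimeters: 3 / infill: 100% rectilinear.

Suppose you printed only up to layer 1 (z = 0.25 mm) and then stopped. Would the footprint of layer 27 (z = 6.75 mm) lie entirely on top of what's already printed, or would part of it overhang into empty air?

Compare the two slices. At z = 0.25: the cube (footprint 25×6) is included at this height (area 150.00 mm²); the cube at (14.5, 10.5) does not reach this height (z outside [0.5, 13.5]); the cube at (6, 4.5) is not intersected at this z (z outside [7, 10.5]); Subtracting the remaining from the first: none of the subtracted shapes is present at this height, so the 25×6 cube is unchanged — area = 150.00 mm²; (rotated 60° about Z; rotation is an isometry so areas/perimeters/island counts are preserved). At z = 6.75: the cube (footprint 25×6) is included at this height (area 150.00 mm²); the cube at (14.5, 10.5) is present — its section is the full 24.5×17 rectangle (area 416.50 mm²); the cube at (6, 4.5) is absent (z outside [7, 10.5]); After the difference (first − rest): starting from the 25×6 cube (150.00 mm²), the 24.5×17 cube at (14.5, 10.5) misses the remaining region (no effect) — area = 150.00 mm²; (rotated 60° about Z; rotation is an isometry so areas/perimeters/island counts are preserved). Checking containment: the cross-section at z = 6.75 is a subset of the cross-section at z = 0.25.

entirely on top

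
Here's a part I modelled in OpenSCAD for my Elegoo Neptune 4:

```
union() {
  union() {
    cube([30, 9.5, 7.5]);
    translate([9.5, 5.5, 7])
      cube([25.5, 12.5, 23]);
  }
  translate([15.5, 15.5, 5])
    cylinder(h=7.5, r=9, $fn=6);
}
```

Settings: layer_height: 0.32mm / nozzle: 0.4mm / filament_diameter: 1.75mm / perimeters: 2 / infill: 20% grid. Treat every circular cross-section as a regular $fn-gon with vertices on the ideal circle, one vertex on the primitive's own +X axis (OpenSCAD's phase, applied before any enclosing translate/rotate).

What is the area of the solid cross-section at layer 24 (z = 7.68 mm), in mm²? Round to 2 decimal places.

396.07 mm²

At z = 7.68 mm: the cube is absent (z outside [0, 7.5]); the cube at (9.5, 5.5) (footprint 25.5×12.5) is included at this height (area 318.75 mm²); Merging all regions: only the 25.5×12.5 cube at (9.5, 5.5) is present, so the union is just that shape — area = 318.75 mm²; the cylinder at (15.5, 15.5): section is a regular 6-gon, circumradius r=9 (area = (6/2)·9.000²·sin(360°/6) = 210.44 mm²); Merging all regions: the regions partially overlap — summed areas 529.19 mm² minus the doubly-counted overlap 133.12 mm² gives 396.07 mm² — area = 396.07 mm². Overall, the cross-section is a single solid region. Net area = 396.07 mm².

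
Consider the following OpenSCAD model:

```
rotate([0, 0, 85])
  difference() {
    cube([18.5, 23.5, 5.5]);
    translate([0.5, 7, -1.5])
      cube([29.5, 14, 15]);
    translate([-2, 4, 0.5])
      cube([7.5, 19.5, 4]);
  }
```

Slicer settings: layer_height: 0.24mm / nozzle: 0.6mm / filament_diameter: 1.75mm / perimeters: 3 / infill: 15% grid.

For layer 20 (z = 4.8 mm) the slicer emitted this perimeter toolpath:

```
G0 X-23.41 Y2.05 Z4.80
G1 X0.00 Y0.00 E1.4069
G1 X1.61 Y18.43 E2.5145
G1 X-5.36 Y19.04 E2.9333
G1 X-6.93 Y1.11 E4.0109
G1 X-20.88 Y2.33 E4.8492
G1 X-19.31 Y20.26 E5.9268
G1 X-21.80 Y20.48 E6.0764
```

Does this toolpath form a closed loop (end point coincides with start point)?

no

Start point (G0): (-23.41, 2.05). End point (last G1): the path does not return to the start — open.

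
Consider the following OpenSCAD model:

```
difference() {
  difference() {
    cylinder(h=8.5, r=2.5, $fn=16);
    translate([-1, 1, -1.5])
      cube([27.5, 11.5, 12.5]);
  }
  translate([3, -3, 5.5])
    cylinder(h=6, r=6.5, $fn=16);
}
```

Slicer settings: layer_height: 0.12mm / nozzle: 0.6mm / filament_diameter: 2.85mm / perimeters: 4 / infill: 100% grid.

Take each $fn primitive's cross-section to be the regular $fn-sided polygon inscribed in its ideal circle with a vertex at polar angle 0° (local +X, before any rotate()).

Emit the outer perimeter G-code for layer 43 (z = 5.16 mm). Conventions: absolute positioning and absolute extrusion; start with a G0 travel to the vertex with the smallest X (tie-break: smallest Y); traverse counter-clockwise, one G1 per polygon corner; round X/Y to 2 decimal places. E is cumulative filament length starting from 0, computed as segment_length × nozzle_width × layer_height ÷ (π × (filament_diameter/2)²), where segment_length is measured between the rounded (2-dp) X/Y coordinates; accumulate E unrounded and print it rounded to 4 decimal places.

G0 X-2.50 Y0.00 Z5.16
G1 X-2.31 Y-0.96 E0.0110
G1 X-1.77 Y-1.77 E0.0220
G1 X-0.96 Y-2.31 E0.0330
G1 X0.00 Y-2.50 E0.0441
G1 X0.96 Y-2.31 E0.0551
G1 X1.77 Y-1.77 E0.0661
G1 X2.31 Y-0.96 E0.0771
G1 X2.50 Y0.00 E0.0881
G1 X2.31 Y0.96 E0.0992
G1 X2.28 Y1.00 E0.0997
G1 X-1.00 Y1.00 E0.1368
G1 X-1.00 Y2.28 E0.1512
G1 X-1.77 Y1.77 E0.1616
G1 X-2.31 Y0.96 E0.1726
G1 X-2.50 Y0.00 E0.1837

At z = 5.16 mm: the r=2.5 cylinder gives a regular 16-gon of circumradius 2.5 (constant along its height); the 27.5×11.5 cube at (-1, 1) contributes its full rectangle; Subtracting the remaining from the first: starting from the r=2.5 cylinder, the 27.5×11.5 cube at (-1, 1) partially overlaps it — only the 3.78 mm² overlap (of its 316.25 mm²) is removed, clipping the outline — 1 connected region; the cylinder at (3, -3) does not reach this height (z outside [5.5, 11.5]); Taking the first minus the rest: none of the subtracted shapes is present at this height, so the result so far is unchanged — 1 connected region. The outline is a single polygon with 15 vertices. Extrusion per mm of travel: 0.6 × 0.12 / (π × 1.425²) = 0.011286. Accumulating E over each segment gives final E = 0.1837.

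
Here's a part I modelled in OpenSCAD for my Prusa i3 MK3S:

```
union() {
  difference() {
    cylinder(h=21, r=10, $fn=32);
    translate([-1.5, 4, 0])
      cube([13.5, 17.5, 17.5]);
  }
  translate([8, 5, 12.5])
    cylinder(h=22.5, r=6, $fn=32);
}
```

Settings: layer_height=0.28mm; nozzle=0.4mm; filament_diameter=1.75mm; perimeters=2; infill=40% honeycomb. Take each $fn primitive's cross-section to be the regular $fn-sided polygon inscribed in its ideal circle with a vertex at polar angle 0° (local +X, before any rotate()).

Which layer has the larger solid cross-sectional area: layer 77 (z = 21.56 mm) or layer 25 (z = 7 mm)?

Layer 77 (z = 21.56): the cylinder is not intersected at this z (z outside [0, 21]); the cube at (-1.5, 4) is not intersected at this z (z outside [0, 17.5]); Subtracting the remaining from the first: the first operand is absent here, so nothing remains; the r=6 cylinder at (8, 5) gives a regular 32-gon of circumradius 6 (constant along its height) (area = (32/2)·6.000²·sin(360°/32) = 112.37 mm²); Merging all regions: only the r=6 cylinder at (8, 5) is present, so the union is just that shape — area = 112.37 mm². So its area = 112.37 mm². Layer 25 (z = 7): the cylinder: section is a regular 32-gon, circumradius r=10 (area = (32/2)·10.000²·sin(360°/32) = 312.14 mm²); the cube at (-1.5, 4) (footprint 13.5×17.5) is included at this height (area 236.25 mm²); After the difference (first − rest): starting from the r=10 cylinder (312.14 mm²), the 13.5×17.5 cube at (-1.5, 4) partially overlaps it — only the 48.15 mm² overlap (of its 236.25 mm²) is removed, clipping the outline — area = 264.00 mm²; the cylinder at (8, 5) does not reach this height (z outside [12.5, 35]); Taking the union: only that combined region is present, so the union is just that shape — area = 264.00 mm². So its area = 264.00 mm². Layer 25 is larger (264.00 vs 112.37 mm²).

layer 25 (z = 7 mm)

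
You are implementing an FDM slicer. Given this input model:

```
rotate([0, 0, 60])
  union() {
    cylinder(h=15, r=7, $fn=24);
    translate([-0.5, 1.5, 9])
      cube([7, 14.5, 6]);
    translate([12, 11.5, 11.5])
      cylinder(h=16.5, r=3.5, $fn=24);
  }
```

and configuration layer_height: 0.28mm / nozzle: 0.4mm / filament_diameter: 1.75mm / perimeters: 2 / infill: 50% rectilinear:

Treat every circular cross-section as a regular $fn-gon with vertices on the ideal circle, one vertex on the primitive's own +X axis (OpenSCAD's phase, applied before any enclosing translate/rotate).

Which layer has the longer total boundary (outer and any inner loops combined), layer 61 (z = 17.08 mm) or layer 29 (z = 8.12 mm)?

layer 29 (z = 8.12 mm)

Layer 61 (z = 17.08): the cylinder is absent (z outside [0, 15]); the cube at (-0.5, 1.5) is not intersected at this z (z outside [9, 15]); the r=3.5 cylinder at (12, 11.5) contributes a regular 24-gon of circumradius 3.5 (perimeter = 2·24·3.500·sin(180°/24) = 21.93 mm); Merging all regions: only the r=3.5 cylinder at (12, 11.5) is present, so the union is just that shape — boundary = 21.93 mm; (rotated 60° about Z; rotation is an isometry so areas/perimeters/island counts are preserved). So its perimeter = 21.93 mm. Layer 29 (z = 8.12): the cylinder: section is a regular 24-gon, circumradius r=7 (perimeter = 2·24·7.000·sin(180°/24) = 43.86 mm); the cube at (-0.5, 1.5) is absent (z outside [9, 15]); the cylinder at (12, 11.5) is not intersected at this z (z outside [11.5, 28]); Merging all regions: only the r=7 cylinder is present, so the union is just that shape — boundary = 43.86 mm; (rotated 60° about Z; rotation is an isometry so areas/perimeters/island counts are preserved). So its perimeter = 43.86 mm. Layer 29 is larger (43.86 vs 21.93 mm).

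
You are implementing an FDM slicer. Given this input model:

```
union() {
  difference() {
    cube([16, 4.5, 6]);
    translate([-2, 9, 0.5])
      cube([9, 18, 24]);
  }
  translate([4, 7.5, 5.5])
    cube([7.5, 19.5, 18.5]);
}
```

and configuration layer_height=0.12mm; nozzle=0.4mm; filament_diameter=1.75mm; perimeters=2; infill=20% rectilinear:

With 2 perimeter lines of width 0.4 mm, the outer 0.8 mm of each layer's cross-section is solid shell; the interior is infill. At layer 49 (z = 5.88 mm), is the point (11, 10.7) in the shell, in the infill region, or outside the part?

At z = 5.88 mm: the cube is present — its section is the full 16×4.5 rectangle; the cube at (-2, 9) (footprint 9×18) is included at this height; Subtracting the remaining from the first: starting from the 16×4.5 cube, the 9×18 cube at (-2, 9) misses the remaining region (no effect) — 1 connected region; the cube at (4, 7.5) (footprint 7.5×19.5) is included at this height; Merging all regions: the 2 present regions are separate (no shared area or edge), so areas and boundary lengths simply add and each stays a separate island — 2 connected regions. Overall, the cross-section has 2 separate islands. The nearest boundary edge runs (11.50, 27.00)→(11.50, 7.50); distance from the point to it = 0.50 mm. (Shell/infill is judged within the island containing the point — the largest one.) The point is inside the cross-section, 0.50 mm from the nearest boundary — within the 0.8 mm shell band (2 × 0.4).

shell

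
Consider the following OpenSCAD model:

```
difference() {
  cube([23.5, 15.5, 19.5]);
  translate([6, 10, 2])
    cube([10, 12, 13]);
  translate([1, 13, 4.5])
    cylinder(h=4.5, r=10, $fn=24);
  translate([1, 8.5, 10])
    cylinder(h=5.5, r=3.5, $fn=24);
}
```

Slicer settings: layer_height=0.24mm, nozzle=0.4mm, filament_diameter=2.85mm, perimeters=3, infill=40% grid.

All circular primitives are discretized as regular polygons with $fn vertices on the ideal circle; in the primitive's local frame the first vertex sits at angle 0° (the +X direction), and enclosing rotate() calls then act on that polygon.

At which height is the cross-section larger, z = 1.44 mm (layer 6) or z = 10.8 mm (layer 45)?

Layer 6 (z = 1.44): the 23.5×15.5 cube contributes its full rectangle (area 364.25 mm²); the cube at (6, 10) does not reach this height (z outside [2, 15]); the cylinder at (1, 13) is absent (z outside [4.5, 9]); the cylinder at (1, 8.5) is absent (z outside [10, 15.5]); Subtracting the remaining from the first: none of the subtracted shapes is present at this height, so the 23.5×15.5 cube is unchanged — area = 364.25 mm². So its area = 364.25 mm². Layer 45 (z = 10.8): the 23.5×15.5 cube contributes its full rectangle (area 364.25 mm²); the cube at (6, 10) is present — its section is the full 10×12 rectangle (area 120.00 mm²); the cylinder at (1, 13) does not reach this height (z outside [4.5, 9]); the r=3.5 cylinder at (1, 8.5) contributes a regular 24-gon of circumradius 3.5 (area = (24/2)·3.500²·sin(360°/24) = 38.05 mm²); Taking the first minus the rest: starting from the 23.5×15.5 cube (364.25 mm²), the 10×12 cube at (6, 10) partially overlaps it — only the 55.00 mm² overlap (of its 120.00 mm²) is removed, clipping the outline; the r=3.5 cylinder at (1, 8.5) partially overlaps it — only the 25.89 mm² overlap (of its 38.05 mm²) is removed, clipping the outline — area = 283.36 mm². So its area = 283.36 mm². Layer 6 is larger (364.25 vs 283.36 mm²).

layer 6 (z = 1.44 mm)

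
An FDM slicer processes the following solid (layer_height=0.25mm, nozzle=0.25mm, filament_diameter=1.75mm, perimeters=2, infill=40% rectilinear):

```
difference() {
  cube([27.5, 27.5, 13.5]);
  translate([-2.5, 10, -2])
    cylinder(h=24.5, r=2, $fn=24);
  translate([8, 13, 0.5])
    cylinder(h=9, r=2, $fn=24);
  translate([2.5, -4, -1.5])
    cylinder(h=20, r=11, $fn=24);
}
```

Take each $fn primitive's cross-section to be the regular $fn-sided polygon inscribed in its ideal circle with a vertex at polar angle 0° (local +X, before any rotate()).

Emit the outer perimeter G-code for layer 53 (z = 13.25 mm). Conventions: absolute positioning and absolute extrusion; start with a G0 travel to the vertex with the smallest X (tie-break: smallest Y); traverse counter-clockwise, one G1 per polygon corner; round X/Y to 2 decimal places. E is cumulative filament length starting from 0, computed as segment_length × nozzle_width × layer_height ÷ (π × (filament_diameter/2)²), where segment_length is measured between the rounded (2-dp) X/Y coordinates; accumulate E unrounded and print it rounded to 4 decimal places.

At z = 13.25 mm: the 27.5×27.5 cube contributes its full rectangle; the r=2 cylinder at (-2.5, 10) gives a regular 24-gon of circumradius 2 (constant along its height); the cylinder at (8, 13) does not reach this height (z outside [0.5, 9.5]); the r=11 cylinder at (2.5, -4) contributes a regular 24-gon of circumradius 11; After the difference (first − rest): starting from the 27.5×27.5 cube, the r=2 cylinder at (-2.5, 10) misses the remaining region (no effect); the r=11 cylinder at (2.5, -4) partially overlaps it — only the 68.28 mm² overlap (of its 375.81 mm²) is removed, clipping the outline — 1 connected region. The outline is a single polygon with 10 vertices. Extrusion per mm of travel: 0.25 × 0.25 / (π × 0.875²) = 0.025984. Accumulating E over each segment gives final E = 2.7626.

G0 X0.00 Y6.67 Z13.25
G1 X2.50 Y7.00 E0.0655
G1 X5.35 Y6.63 E0.1402
G1 X8.00 Y5.53 E0.2148
G1 X10.28 Y3.78 E0.2894
G1 X12.03 Y1.50 E0.3641
G1 X12.65 Y0.00 E0.4063
G1 X27.50 Y0.00 E0.7922
G1 X27.50 Y27.50 E1.5067
G1 X0.00 Y27.50 E2.2213
G1 X0.00 Y6.67 E2.7626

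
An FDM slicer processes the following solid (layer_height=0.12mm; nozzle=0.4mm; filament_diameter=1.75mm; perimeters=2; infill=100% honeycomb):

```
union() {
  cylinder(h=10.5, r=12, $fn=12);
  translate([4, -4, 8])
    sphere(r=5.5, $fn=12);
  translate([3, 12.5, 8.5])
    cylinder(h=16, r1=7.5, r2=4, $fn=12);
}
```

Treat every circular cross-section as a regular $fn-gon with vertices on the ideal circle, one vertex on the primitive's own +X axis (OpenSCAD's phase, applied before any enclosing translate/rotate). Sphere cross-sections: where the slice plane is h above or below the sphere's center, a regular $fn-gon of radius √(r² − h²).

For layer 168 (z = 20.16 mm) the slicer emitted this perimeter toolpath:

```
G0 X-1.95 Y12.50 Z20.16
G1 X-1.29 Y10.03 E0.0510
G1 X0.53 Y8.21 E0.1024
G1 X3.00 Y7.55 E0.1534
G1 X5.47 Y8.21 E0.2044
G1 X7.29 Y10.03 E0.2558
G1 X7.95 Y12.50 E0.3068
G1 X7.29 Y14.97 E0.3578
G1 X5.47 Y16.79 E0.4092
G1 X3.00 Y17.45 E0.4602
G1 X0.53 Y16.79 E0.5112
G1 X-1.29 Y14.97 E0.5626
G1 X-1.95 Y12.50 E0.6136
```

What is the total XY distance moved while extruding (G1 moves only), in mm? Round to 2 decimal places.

30.75 mm

Sum the Euclidean lengths of each G1 segment: total = 30.75 mm.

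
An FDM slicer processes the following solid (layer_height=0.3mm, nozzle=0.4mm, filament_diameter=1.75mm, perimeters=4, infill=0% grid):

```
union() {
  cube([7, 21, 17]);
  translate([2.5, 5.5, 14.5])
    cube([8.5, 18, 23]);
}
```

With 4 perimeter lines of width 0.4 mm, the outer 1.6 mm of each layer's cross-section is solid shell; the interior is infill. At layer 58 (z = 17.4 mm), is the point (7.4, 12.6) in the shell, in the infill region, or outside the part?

infill

At z = 17.4 mm: the cube is not intersected at this z (z outside [0, 17]); the 8.5×18 cube at (2.5, 5.5) contributes its full rectangle; Merging all regions: only the 8.5×18 cube at (2.5, 5.5) is present, so the union is just that shape — 1 connected region. Overall, the cross-section is a single solid region. The nearest boundary edge runs (11.00, 5.50)→(11.00, 23.50); distance from the point to it = 3.60 mm. The point is inside the cross-section and 3.60 mm from the nearest boundary — more than the 1.6 mm shell width (4 × 0.4), so it's in the infill interior.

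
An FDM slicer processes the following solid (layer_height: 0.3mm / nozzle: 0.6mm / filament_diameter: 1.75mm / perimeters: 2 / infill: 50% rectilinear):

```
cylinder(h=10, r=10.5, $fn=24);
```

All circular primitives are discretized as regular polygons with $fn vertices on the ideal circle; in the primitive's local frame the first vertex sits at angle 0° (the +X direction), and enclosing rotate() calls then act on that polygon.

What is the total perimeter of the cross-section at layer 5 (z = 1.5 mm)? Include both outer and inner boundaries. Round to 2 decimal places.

At z = 1.5 mm: the r=10.5 cylinder contributes a regular 24-gon of circumradius 10.5 (perimeter = 2·24·10.500·sin(180°/24) = 65.79 mm). Overall, the cross-section is a single solid region. Total boundary length (outer) = 65.79 mm.

65.79 mm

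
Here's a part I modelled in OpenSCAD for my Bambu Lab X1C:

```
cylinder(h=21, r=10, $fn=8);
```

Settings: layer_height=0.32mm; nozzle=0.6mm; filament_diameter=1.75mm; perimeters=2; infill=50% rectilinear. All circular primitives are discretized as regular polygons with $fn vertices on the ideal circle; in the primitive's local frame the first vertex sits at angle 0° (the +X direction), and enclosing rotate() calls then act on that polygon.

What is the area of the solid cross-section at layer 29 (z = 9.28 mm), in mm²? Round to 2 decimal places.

At z = 9.28 mm: the r=10 cylinder gives a regular 8-gon of circumradius 10 (constant along its height) (area = (8/2)·10.000²·sin(360°/8) = 282.84 mm²). Overall, the cross-section is a single solid region. Net area = 282.84 mm².

282.84 mm²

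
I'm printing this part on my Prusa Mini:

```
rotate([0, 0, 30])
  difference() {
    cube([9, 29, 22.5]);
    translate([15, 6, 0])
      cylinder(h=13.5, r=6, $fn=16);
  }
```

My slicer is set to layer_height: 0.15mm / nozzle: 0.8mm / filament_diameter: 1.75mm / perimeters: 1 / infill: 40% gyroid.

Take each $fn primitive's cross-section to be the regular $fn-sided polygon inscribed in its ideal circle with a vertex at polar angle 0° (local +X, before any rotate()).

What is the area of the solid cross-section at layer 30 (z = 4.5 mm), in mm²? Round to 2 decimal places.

261.00 mm²

At z = 4.5 mm: the 9×29 cube contributes its full rectangle (area 261.00 mm²); the cylinder at (15, 6): section is a regular 16-gon, circumradius r=6 (area = (16/2)·6.000²·sin(360°/16) = 110.21 mm²); Subtracting the remaining from the first: starting from the 9×29 cube (261.00 mm²), the r=6 cylinder at (15, 6) misses the remaining region (no effect) — area = 261.00 mm²; (rotated 30° about Z; rotation is an isometry so areas/perimeters/island counts are preserved). Overall, the cross-section is a single solid region. Net area = 261.00 mm².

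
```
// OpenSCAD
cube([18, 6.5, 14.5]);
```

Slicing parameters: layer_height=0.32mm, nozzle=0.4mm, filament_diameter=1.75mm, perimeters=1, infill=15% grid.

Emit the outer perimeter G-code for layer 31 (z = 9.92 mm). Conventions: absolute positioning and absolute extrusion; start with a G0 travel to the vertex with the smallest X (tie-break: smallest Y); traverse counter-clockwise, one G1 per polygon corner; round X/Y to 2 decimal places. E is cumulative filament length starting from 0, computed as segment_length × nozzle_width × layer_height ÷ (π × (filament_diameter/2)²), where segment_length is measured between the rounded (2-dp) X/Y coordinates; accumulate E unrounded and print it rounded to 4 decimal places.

G0 X0.00 Y0.00 Z9.92
G1 X18.00 Y0.00 E0.9579
G1 X18.00 Y6.50 E1.3038
G1 X0.00 Y6.50 E2.2617
G1 X0.00 Y0.00 E2.6076

At z = 9.92 mm: the 18×6.5 cube contributes its full rectangle. The outline is a single polygon with 4 vertices. Extrusion per mm of travel: 0.4 × 0.32 / (π × 0.875²) = 0.053216. Accumulating E over each segment gives final E = 2.6076.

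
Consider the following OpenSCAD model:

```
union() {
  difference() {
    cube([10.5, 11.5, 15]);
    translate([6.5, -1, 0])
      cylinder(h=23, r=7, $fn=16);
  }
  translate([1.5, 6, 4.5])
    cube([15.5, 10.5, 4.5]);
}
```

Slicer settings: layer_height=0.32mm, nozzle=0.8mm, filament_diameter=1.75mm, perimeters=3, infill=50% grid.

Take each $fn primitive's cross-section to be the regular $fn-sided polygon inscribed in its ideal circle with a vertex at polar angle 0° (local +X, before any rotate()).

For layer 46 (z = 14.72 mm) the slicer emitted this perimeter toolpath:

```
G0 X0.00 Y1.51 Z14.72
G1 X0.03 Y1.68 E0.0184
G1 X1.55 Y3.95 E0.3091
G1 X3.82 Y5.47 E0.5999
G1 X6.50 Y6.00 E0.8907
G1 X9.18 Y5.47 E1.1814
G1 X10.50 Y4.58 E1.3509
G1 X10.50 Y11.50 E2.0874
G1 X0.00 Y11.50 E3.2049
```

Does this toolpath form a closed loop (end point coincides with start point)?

Start point (G0): (0.00, 1.51). End point (last G1): the path does not return to the start — open.

no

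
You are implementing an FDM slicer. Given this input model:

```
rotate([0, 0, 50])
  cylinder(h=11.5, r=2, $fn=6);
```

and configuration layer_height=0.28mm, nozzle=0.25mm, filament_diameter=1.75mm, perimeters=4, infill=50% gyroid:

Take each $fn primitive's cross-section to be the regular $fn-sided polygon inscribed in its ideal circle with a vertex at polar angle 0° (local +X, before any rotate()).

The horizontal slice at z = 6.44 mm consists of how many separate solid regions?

At z = 6.44 mm: the r=2 cylinder gives a regular 6-gon of circumradius 2 (constant along its height); (rotated 50° about Z; rotation is an isometry so areas/perimeters/island counts are preserved). The result has 1 disconnected region.

1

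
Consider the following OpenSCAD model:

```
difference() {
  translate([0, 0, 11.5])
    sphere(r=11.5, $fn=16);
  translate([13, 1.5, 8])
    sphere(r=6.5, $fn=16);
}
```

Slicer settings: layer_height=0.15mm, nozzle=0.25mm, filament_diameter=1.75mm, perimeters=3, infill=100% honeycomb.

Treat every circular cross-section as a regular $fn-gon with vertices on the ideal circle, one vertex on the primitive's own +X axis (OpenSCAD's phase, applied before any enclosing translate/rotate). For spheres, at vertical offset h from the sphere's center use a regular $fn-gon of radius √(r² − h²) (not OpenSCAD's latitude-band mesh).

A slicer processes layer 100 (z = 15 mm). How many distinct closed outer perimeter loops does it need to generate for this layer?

At z = 15 mm: the sphere: section is a regular 16-gon, circumradius = √(r²−h²) = √(11.5²−3.5²) = 10.954; the sphere at (13, 1.5) is absent (|z−center|=7.000 > r=6.5); Subtracting the remaining from the first: none of the subtracted shapes is present at this height, so the r=11.5 sphere is unchanged — 1 connected region. The result has 1 disconnected region.

1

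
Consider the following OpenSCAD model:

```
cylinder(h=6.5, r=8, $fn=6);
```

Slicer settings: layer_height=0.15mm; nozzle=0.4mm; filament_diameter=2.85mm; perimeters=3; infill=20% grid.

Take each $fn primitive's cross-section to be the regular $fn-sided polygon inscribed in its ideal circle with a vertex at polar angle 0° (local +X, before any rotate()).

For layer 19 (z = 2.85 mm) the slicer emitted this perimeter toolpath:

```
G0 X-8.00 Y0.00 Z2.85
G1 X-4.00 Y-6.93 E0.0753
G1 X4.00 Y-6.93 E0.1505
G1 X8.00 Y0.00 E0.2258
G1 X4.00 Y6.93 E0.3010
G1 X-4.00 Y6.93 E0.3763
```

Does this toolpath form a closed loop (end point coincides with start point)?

no

Start point (G0): (-8.00, 0.00). End point (last G1): the path does not return to the start — open.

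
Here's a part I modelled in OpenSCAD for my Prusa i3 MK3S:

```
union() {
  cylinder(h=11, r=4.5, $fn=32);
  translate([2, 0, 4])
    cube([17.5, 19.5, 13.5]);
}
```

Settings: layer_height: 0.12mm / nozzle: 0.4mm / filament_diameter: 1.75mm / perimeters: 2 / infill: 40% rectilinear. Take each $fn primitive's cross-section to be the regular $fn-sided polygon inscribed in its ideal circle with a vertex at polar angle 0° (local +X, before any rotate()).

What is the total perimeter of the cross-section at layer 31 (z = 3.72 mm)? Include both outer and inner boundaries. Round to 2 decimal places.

28.23 mm

At z = 3.72 mm: the cylinder: section is a regular 32-gon, circumradius r=4.5 (perimeter = 2·32·4.500·sin(180°/32) = 28.23 mm); the cube at (2, 0) does not reach this height (z outside [4, 17.5]); Combining (union): only the r=4.5 cylinder is present, so the union is just that shape — boundary = 28.23 mm. Overall, the cross-section is a single solid region. Total boundary length (outer) = 28.23 mm.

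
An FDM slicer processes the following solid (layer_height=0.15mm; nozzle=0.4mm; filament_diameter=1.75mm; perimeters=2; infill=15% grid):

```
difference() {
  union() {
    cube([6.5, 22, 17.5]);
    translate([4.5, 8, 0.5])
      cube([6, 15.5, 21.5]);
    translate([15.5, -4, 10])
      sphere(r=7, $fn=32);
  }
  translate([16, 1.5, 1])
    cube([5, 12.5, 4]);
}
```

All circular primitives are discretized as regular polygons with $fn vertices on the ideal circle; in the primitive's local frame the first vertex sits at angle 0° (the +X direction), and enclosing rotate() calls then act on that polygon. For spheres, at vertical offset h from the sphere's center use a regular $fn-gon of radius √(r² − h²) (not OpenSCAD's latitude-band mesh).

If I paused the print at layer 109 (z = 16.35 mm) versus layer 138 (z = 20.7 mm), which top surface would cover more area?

Layer 109 (z = 16.35): the cube is present — its section is the full 6.5×22 rectangle (area 143.00 mm²); the 6×15.5 cube at (4.5, 8) contributes its full rectangle (area 93.00 mm²); the r=7 sphere at (15.5, -4) contributes a regular 32-gon of circumradius √(7²−6.35²) = 2.946 (area = (32/2)·2.946²·sin(360°/32) = 27.09 mm²); Combining (union): the regions partially overlap — summed areas 263.09 mm² minus the doubly-counted overlap 28.00 mm² gives 235.09 mm² — area = 235.09 mm²; the cube at (16, 1.5) is not intersected at this z (z outside [1, 5]); After the difference (first − rest): none of the subtracted shapes is present at this height, so the result so far is unchanged — area = 235.09 mm². So its area = 235.09 mm². Layer 138 (z = 20.7): the cube is absent (z outside [0, 17.5]); the 6×15.5 cube at (4.5, 8) contributes its full rectangle (area 93.00 mm²); the sphere at (15.5, -4) is not intersected at this z (|z−center|=10.700 > r=7); Taking the union: only the 6×15.5 cube at (4.5, 8) is present, so the union is just that shape — area = 93.00 mm²; the cube at (16, 1.5) is not intersected at this z (z outside [1, 5]); Subtracting the remaining from the first: none of the subtracted shapes is present at this height, so that combined region is unchanged — area = 93.00 mm². So its area = 93.00 mm². Layer 109 is larger (235.09 vs 93.00 mm²).

layer 109 (z = 16.35 mm)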